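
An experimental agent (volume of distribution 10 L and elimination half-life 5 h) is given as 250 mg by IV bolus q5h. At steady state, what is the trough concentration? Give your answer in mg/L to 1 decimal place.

25.0 mg/L

τ = 5 h = 1 half-life, so f = (1/2)^1 = 0.5.
At steady state, R = 1/(1 − 0.5) = 2/1.
Single-dose peak C₀ = D/Vd = 250/10 = 25 mg/L.
Steady-state peak Cmax,ss = C₀·R = 25 × 2/1 ≈ 50.000 mg/L.
Steady-state trough Cmin,ss = Cmax,ss·f ≈ 50.000 × 0.5 ≈ 25.000 mg/L.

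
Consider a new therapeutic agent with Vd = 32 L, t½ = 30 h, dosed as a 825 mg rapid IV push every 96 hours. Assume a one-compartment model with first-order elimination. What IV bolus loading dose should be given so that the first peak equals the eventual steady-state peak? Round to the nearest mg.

f = (1/2)^(96/30) ≈ 0.108819; accumulation ratio R = 1/(1−f) ≈ 1.12211.
Loading dose to hit Cmax,ss on first dose: D_load = D_maint·R ≈ 825 × 1.12211 ≈ 925.74 mg.

926 mg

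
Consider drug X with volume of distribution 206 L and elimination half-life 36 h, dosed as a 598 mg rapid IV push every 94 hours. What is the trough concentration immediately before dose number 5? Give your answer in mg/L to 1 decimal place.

0.6 mg/L

f = (1/2)^(τ/t½) = (1/2)^(94/36) ≈ 0.1637.
C₀ = D/Vd = 598/206 ≈ 2.903 mg/L.
Before the 5th dose, 4 doses have been given. Superposition: Cmin = C₀·(f + f² + … + f^4).
≈ 2.903 × (0.1637 + 0.0268 + 0.0044 + 0.0007) ≈ 2.903 × 0.1956 ≈ 0.568 mg/L.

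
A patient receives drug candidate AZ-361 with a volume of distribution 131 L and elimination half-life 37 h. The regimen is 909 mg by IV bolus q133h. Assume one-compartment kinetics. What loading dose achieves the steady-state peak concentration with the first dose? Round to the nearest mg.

991 mg

f = (1/2)^(133/37) ≈ 0.082779; accumulation ratio R = 1/(1−f) ≈ 1.09025.
Loading dose to hit Cmax,ss on first dose: D_load = D_maint·R ≈ 909 × 1.09025 ≈ 991.04 mg.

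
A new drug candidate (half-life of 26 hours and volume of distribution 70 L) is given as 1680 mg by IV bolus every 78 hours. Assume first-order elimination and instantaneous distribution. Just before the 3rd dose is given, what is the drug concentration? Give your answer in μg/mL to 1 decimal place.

3.4 μg/mL

f = (1/2)^(τ/t½) = (1/2)^(78/26) ≈ 0.1250.
C₀ = D/Vd = 1680/70 ≈ 24.000 μg/mL.
Before the 3rd dose, 2 doses have been given. Superposition: Cmin = C₀·(f + f²).
≈ 24.000 × (0.1250 + 0.0156) ≈ 24.000 × 0.1406 ≈ 3.374 μg/mL.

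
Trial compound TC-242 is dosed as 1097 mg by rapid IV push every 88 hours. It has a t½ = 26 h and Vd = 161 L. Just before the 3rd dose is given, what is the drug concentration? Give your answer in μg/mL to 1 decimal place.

0.7 μg/mL

f = (1/2)^(τ/t½) = (1/2)^(88/26) ≈ 0.0957.
C₀ = D/Vd = 1097/161 ≈ 6.814 μg/mL.
Before the 3rd dose, 2 doses have been given. Superposition: Cmin = C₀·(f + f²).
≈ 6.814 × (0.0957 + 0.0092) ≈ 6.814 × 0.1049 ≈ 0.715 μg/mL.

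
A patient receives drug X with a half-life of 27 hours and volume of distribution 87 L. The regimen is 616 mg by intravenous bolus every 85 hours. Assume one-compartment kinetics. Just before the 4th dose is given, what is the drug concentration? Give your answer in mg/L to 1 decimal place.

0.9 mg/L

f = (1/2)^(τ/t½) = (1/2)^(85/27) ≈ 0.1128.
C₀ = D/Vd = 616/87 ≈ 7.080 mg/L.
Before the 4th dose, 3 doses have been given. Superposition: Cmin = C₀·(f + f² + … + f^3).
≈ 7.080 × (0.1128 + 0.0127 + 0.0014) ≈ 7.080 × 0.1269 ≈ 0.898 mg/L.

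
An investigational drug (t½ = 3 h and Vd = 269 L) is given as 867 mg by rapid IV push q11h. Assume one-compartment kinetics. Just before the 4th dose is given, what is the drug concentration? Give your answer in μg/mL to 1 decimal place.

0.3 μg/mL

f = (1/2)^(τ/t½) = (1/2)^(11/3) ≈ 0.0787.
C₀ = D/Vd = 867/269 ≈ 3.223 μg/mL.
Before the 4th dose, 3 doses have been given. Superposition: Cmin = C₀·(f + f² + … + f^3).
≈ 3.223 × (0.0787 + 0.0062 + 0.0005) ≈ 3.223 × 0.0854 ≈ 0.275 μg/mL.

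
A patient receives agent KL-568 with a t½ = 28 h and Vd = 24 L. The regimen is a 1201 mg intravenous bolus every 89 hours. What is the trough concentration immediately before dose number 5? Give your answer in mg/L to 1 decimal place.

6.2 mg/L

f = (1/2)^(τ/t½) = (1/2)^(89/28) ≈ 0.1104.
C₀ = D/Vd = 1201/24 ≈ 50.042 mg/L.
Before the 5th dose, 4 doses have been given. Superposition: Cmin = C₀·(f + f² + … + f^4).
≈ 50.042 × (0.1104 + 0.0122 + 0.0013 + 0.0001) ≈ 50.042 × 0.1240 ≈ 6.205 mg/L.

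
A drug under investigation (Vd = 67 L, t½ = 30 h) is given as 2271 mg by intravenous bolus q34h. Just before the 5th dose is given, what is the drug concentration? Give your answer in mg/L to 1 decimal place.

27.2 mg/L

f = (1/2)^(τ/t½) = (1/2)^(34/30) ≈ 0.4559.
C₀ = D/Vd = 2271/67 ≈ 33.896 mg/L.
Before the 5th dose, 4 doses have been given. Superposition: Cmin = C₀·(f + f² + … + f^4).
≈ 33.896 × (0.4559 + 0.2078 + 0.0948 + 0.0432) ≈ 33.896 × 0.8017 ≈ 27.174 mg/L.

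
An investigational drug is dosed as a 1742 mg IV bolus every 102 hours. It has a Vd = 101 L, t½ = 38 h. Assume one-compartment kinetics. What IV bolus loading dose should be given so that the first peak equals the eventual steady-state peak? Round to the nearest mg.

f = (1/2)^(102/38) ≈ 0.155587; accumulation ratio R = 1/(1−f) ≈ 1.18425.
Loading dose to hit Cmax,ss on first dose: D_load = D_maint·R ≈ 1742 × 1.18425 ≈ 2062.96 mg.

2063 mg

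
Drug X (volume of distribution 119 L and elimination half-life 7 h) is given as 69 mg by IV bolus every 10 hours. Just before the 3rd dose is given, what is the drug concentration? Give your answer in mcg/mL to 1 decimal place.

0.3 mcg/mL

f = (1/2)^(τ/t½) = (1/2)^(10/7) ≈ 0.3715.
C₀ = D/Vd = 69/119 ≈ 0.580 mcg/mL.
Before the 3rd dose, 2 doses have been given. Superposition: Cmin = C₀·(f + f²).
≈ 0.580 × (0.3715 + 0.1380) ≈ 0.580 × 0.5095 ≈ 0.296 mcg/mL.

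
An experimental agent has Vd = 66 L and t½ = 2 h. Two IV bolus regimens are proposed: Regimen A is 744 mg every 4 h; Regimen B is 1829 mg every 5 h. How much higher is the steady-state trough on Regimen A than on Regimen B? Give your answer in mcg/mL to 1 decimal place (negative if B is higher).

-2.2 mcg/mL

Regimen A: f = (1/2)^(4/2) ≈ 0.2500; Cmin,ss = (744/66)·f/(1−f) ≈ 3.758 mcg/mL.
Regimen B: f = (1/2)^(5/2) ≈ 0.1768; Cmin,ss = (1829/66)·f/(1−f) ≈ 5.952 mcg/mL.
Difference ≈ 3.758 − 5.952 ≈ -2.194 mcg/mL.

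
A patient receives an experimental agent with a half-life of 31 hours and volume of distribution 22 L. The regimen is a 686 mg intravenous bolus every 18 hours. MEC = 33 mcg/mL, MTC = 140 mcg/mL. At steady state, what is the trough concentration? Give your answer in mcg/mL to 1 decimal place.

Over one 18-h interval, 18/31 ≈ 0.58065 half-lives elapse, leaving f ≈ 0.6687 of each dose.
Single-dose peak C₀ = D/Vd = 686/22 ≈ 31.182 mcg/mL.
Steady-state trough Cmin,ss = C₀·f/(1−f) ≈ 31.182 × 0.6687/0.3313 ≈ 62.938 mcg/mL.
Trough 62.9 mcg/mL vs MEC 33 mcg/mL: adequate.

62.9 mcg/mL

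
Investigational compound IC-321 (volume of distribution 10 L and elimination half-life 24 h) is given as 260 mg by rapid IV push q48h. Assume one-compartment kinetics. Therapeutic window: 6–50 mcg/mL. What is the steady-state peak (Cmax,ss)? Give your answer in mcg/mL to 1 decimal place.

The dosing interval is 2 half-lives, so f = 2^(−2) = 0.25.
Accumulation ratio R = 1/(1 − f) = 1/0.75 = 4/3.
Single-dose peak C₀ = D/Vd = 260/10 = 26 mcg/mL.
Steady-state peak Cmax,ss = C₀·R = 26 × 4/3 ≈ 34.667 mcg/mL.
Peak 34.7 mcg/mL vs MTC 50 mcg/mL: below toxic threshold.

34.7 mcg/mL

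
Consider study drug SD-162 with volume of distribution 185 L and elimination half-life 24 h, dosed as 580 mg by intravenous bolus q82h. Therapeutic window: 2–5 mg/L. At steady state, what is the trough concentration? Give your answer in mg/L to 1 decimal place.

0.3 mg/L

τ/t½ = 82/24 ≈ 3.4167, so fraction remaining f = (1/2)^(82/24) ≈ 0.0936.
Accumulation ratio R = 1/(1 − f) ≈ 1/0.9064 ≈ 1.1033.
Single-dose peak C₀ = D/Vd = 580/185 ≈ 3.135 mg/L.
Cmax,ss = C₀/(1 − f) ≈ 3.135/0.9064 ≈ 3.459 mg/L.
One interval later, Cmin,ss = Cmax,ss·e^(−kτ) ≈ 3.459 × 0.0936 ≈ 0.324 mg/L.
Trough 0.3 mg/L vs MEC 2 mg/L: subtherapeutic.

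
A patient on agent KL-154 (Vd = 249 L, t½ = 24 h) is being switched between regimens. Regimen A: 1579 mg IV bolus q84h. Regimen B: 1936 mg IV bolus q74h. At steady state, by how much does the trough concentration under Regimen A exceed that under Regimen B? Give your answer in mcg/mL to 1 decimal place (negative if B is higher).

-0.4 mcg/mL

Regimen A: f = (1/2)^(84/24) ≈ 0.0884; Cmin,ss = (1579/249)·f/(1−f) ≈ 0.615 mcg/mL.
Regimen B: f = (1/2)^(74/24) ≈ 0.1180; Cmin,ss = (1936/249)·f/(1−f) ≈ 1.040 mcg/mL.
Difference ≈ 0.615 − 1.040 ≈ -0.425 mcg/mL.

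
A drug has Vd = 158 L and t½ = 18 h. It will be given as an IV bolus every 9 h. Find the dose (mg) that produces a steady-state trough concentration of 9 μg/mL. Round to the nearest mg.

589 mg

τ/t½ = 9/18 ≈ 0.5, so f = (1/2)^(9/18) ≈ 0.707107.
Cmin,ss = (D/Vd)·f/(1−f), so D = Cmin,ss·Vd·(1−f)/f.
D = 9 × 158 × (1−f)/f ≈ 9 × 158 × 0.41421 ≈ 589.01 mg.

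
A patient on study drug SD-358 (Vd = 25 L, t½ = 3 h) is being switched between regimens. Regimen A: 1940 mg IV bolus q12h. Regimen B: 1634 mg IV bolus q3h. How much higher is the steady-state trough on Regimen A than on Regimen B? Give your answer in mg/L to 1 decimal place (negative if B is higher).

-60.2 mg/L

Regimen A: f = (1/2)^(12/3) ≈ 0.0625; Cmin,ss = (1940/25)·f/(1−f) ≈ 5.173 mg/L.
Regimen B: f = (1/2)^(3/3) ≈ 0.5000; Cmin,ss = (1634/25)·f/(1−f) ≈ 65.360 mg/L.
Difference ≈ 5.173 − 65.360 ≈ -60.187 mg/L.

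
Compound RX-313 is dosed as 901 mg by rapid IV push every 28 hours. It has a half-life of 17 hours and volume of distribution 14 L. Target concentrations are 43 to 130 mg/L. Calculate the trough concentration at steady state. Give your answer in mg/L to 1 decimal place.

30.2 mg/L

Over one 28-h interval, 28/17 ≈ 1.6471 half-lives elapse, leaving f ≈ 0.3193 of each dose.
Single-dose peak C₀ = D/Vd = 901/14 ≈ 64.357 mg/L.
Steady-state trough Cmin,ss = C₀·f/(1−f) ≈ 64.357 × 0.3193/0.6807 ≈ 30.188 mg/L.
Trough 30.2 mg/L vs MEC 43 mg/L: subtherapeutic.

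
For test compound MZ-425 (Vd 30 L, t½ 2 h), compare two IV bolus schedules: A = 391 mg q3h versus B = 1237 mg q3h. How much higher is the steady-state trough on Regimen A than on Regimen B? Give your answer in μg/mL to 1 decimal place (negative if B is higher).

-15.4 μg/mL

Regimen A: f = (1/2)^(3/2) ≈ 0.3536; Cmin,ss = (391/30)·f/(1−f) ≈ 7.130 μg/mL.
Regimen B: f = (1/2)^(3/2) ≈ 0.3536; Cmin,ss = (1237/30)·f/(1−f) ≈ 22.556 μg/mL.
Difference ≈ 7.130 − 22.556 ≈ -15.426 μg/mL.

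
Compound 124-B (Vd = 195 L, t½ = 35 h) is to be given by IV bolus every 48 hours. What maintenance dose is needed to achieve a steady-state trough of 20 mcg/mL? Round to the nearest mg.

6190 mg

τ/t½ = 48/35 ≈ 1.3714, so f = (1/2)^(48/35) ≈ 0.386508.
Cmin,ss = (D/Vd)·f/(1−f), so D = Cmin,ss·Vd·(1−f)/f.
D = 20 × 195 × (1−f)/f ≈ 20 × 195 × 1.58727 ≈ 6190.35 mg.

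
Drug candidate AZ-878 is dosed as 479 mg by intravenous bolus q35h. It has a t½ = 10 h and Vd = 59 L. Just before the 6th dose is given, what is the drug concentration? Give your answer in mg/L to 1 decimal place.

f = (1/2)^(τ/t½) = (1/2)^(35/10) ≈ 0.0884.
C₀ = D/Vd = 479/59 ≈ 8.119 mg/L.
Before the 6th dose, 5 doses have been given. Superposition: Cmin = C₀·(f + f² + … + f^5).
≈ 8.119 × (0.0884 + 0.0078 + 0.0007 + 0.0001 + 0.0000) ≈ 8.119 × 0.0970 ≈ 0.788 mg/L.

0.8 mg/L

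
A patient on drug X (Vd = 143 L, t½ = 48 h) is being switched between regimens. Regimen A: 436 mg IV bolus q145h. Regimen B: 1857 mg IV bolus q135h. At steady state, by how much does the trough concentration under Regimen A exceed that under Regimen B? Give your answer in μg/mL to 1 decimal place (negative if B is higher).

-1.7 μg/mL

Regimen A: f = (1/2)^(145/48) ≈ 0.1232; Cmin,ss = (436/143)·f/(1−f) ≈ 0.428 μg/mL.
Regimen B: f = (1/2)^(135/48) ≈ 0.1423; Cmin,ss = (1857/143)·f/(1−f) ≈ 2.154 μg/mL.
Difference ≈ 0.428 − 2.154 ≈ -1.726 μg/mL.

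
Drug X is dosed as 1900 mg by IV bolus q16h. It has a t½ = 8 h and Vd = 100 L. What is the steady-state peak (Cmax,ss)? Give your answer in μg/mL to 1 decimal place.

25.3 μg/mL

τ = 16 h = 2 half-lives, so f = (1/2)^2 = 0.25.
Accumulation ratio R = 1/(1 − f) = 1/0.75 = 4/3.
Single-dose peak C₀ = D/Vd = 1900/100 = 19 μg/mL.
Steady-state peak Cmax,ss = C₀·R = 19 × 4/3 ≈ 25.333 μg/mL.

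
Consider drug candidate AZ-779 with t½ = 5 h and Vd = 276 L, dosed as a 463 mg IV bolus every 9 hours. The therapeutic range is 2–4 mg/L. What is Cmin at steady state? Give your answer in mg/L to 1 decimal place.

Over one 9-h interval, 9/5 ≈ 1.8 half-lives elapse, leaving f ≈ 0.2872 of each dose.
At steady state, accumulation factor R = 1/(1 − e^(−kτ)) ≈ 1.4029.
Single-dose peak C₀ = D/Vd = 463/276 ≈ 1.678 mg/L.
Steady-state peak Cmax,ss = C₀·R ≈ 1.678 × 1.4029 ≈ 2.354 mg/L.
Steady-state trough Cmin,ss = Cmax,ss·f ≈ 2.354 × 0.2872 ≈ 0.676 mg/L.
Trough 0.7 mg/L vs MEC 2 mg/L: subtherapeutic.

0.7 mg/L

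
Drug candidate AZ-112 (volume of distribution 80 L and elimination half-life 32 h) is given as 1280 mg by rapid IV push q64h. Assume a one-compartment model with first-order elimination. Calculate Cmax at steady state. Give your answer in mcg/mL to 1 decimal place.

21.3 mcg/mL

τ = 64 h = 2 half-lives, so f = (1/2)^2 = 0.25.
At steady state, R = 1/(1 − 0.25) = 4/3.
Single-dose peak C₀ = D/Vd = 1280/80 = 16 mcg/mL.
Steady-state peak Cmax,ss = C₀·R = 16 × 4/3 ≈ 21.333 mcg/mL.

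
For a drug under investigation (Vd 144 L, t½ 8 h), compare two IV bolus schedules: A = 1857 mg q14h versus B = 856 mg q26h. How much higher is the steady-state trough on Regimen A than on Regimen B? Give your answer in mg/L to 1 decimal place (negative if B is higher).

4.8 mg/L

Regimen A: f = (1/2)^(14/8) ≈ 0.2973; Cmin,ss = (1857/144)·f/(1−f) ≈ 5.456 mg/L.
Regimen B: f = (1/2)^(26/8) ≈ 0.1051; Cmin,ss = (856/144)·f/(1−f) ≈ 0.698 mg/L.
Difference ≈ 5.456 − 0.698 ≈ 4.758 mg/L.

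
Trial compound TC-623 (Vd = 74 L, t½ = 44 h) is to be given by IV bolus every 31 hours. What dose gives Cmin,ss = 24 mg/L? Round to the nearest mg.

τ/t½ = 31/44 ≈ 0.70455, so f = (1/2)^(31/44) ≈ 0.613636.
Cmin,ss = (D/Vd)·f/(1−f), so D = Cmin,ss·Vd·(1−f)/f.
D = 24 × 74 × (1−f)/f ≈ 24 × 74 × 0.62963 ≈ 1118.22 mg.

1118 mg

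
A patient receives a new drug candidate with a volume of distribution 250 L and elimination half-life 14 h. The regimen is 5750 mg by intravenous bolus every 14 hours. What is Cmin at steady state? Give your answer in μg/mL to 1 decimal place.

23.0 μg/mL

The dosing interval is 1 half-life, so f = 2^(−1) = 0.5.
Accumulation ratio R = 1/(1 − f) = 1/0.5 = 2/1.
Single-dose peak C₀ = D/Vd = 5750/250 = 23 μg/mL.
Steady-state peak Cmax,ss = C₀·R = 23 × 2/1 ≈ 46.000 μg/mL.
Steady-state trough Cmin,ss = Cmax,ss·f ≈ 46.000 × 0.5 ≈ 23.000 μg/mL.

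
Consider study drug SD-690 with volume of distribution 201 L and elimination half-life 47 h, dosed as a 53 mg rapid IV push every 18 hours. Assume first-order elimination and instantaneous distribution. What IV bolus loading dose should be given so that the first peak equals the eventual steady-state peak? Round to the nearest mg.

227 mg

f = (1/2)^(18/47) ≈ 0.766853; accumulation ratio R = 1/(1−f) ≈ 4.28914.
Loading dose to hit Cmax,ss on first dose: D_load = D_maint·R ≈ 53 × 4.28914 ≈ 227.32 mg.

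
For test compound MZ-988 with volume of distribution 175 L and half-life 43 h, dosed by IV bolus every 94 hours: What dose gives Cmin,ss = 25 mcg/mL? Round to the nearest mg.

15534 mg

τ/t½ = 94/43 ≈ 2.186, so f = (1/2)^(94/43) ≈ 0.219753.
Cmin,ss = (D/Vd)·f/(1−f), so D = Cmin,ss·Vd·(1−f)/f.
D = 25 × 175 × (1−f)/f ≈ 25 × 175 × 3.55056 ≈ 15533.70 mg.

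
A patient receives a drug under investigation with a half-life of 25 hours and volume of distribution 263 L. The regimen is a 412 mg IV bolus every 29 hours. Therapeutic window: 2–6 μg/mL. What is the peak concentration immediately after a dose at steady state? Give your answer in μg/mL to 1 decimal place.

k = ln2/t½ = ln2/25 ≈ 0.027726 h⁻¹; fraction remaining f = e^(−kτ) = e^(−0.027726×29) ≈ 0.4475.
At steady state, accumulation factor R = 1/(1 − e^(−kτ)) ≈ 1.8100.
Each bolus raises the concentration by D/Vd = 412/263 ≈ 1.567 μg/mL.
Cmax,ss = C₀/(1 − f) ≈ 1.567/0.5525 ≈ 2.836 μg/mL.
Peak 2.8 μg/mL vs MTC 6 μg/mL: below toxic threshold.

2.8 μg/mL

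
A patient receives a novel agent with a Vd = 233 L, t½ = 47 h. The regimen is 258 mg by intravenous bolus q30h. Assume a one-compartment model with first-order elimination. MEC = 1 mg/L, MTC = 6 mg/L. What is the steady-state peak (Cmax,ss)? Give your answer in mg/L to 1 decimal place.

τ/t½ = 30/47 ≈ 0.6383, so fraction remaining f = (1/2)^(30/47) ≈ 0.6425.
At steady state, accumulation factor R = 1/(1 − e^(−kτ)) ≈ 2.7972.
Single-dose peak C₀ = D/Vd = 258/233 ≈ 1.107 mg/L.
Steady-state peak Cmax,ss = C₀·R ≈ 1.107 × 2.7972 ≈ 3.097 mg/L.
Peak 3.1 mg/L vs MTC 6 mg/L: below toxic threshold.

3.1 mg/L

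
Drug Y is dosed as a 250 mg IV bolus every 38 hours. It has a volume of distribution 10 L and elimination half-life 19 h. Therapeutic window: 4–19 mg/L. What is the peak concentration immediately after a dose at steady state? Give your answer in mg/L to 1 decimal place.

33.3 mg/L

τ = 38 h = 2 half-lives, so f = (1/2)^2 = 0.25.
Accumulation ratio R = 1/(1 − f) = 1/0.75 = 4/3.
Single-dose peak C₀ = D/Vd = 250/10 = 25 mg/L.
Steady-state peak Cmax,ss = C₀·R = 25 × 4/3 ≈ 33.333 mg/L.
Peak 33.3 mg/L vs MTC 19 mg/L: exceeds toxic threshold.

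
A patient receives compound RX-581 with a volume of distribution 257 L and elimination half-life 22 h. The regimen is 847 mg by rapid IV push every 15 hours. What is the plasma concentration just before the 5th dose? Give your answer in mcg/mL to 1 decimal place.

4.6 mcg/mL

f = (1/2)^(τ/t½) = (1/2)^(15/22) ≈ 0.6234.
C₀ = D/Vd = 847/257 ≈ 3.296 mcg/mL.
Before the 5th dose, 4 doses have been given. Superposition: Cmin = C₀·(f + f² + … + f^4).
≈ 3.296 × (0.6234 + 0.3886 + 0.2423 + 0.1510) ≈ 3.296 × 1.4053 ≈ 4.632 mcg/mL.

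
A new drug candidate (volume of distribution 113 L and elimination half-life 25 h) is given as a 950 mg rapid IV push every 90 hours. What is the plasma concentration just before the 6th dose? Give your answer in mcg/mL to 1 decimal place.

f = (1/2)^(τ/t½) = (1/2)^(90/25) ≈ 0.0825.
C₀ = D/Vd = 950/113 ≈ 8.407 mcg/mL.
Before the 6th dose, 5 doses have been given. Superposition: Cmin = C₀·(f + f² + … + f^5).
≈ 8.407 × (0.0825 + 0.0068 + 0.0006 + 0.0000 + 0.0000) ≈ 8.407 × 0.0899 ≈ 0.756 mcg/mL.

0.8 mcg/mL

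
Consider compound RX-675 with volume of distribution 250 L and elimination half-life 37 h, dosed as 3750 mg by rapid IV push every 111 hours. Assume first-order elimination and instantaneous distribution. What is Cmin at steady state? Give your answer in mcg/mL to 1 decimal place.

The dosing interval is 3 half-lives, so f = 2^(−3) = 0.125.
Accumulation ratio R = 1/(1 − f) = 1/0.875 = 8/7.
Single-dose peak C₀ = D/Vd = 3750/250 = 15 mcg/mL.
Steady-state peak Cmax,ss = C₀·R = 15 × 8/7 ≈ 17.143 mcg/mL.
Steady-state trough Cmin,ss = Cmax,ss·f ≈ 17.143 × 0.125 ≈ 2.143 mcg/mL.

2.1 mcg/mL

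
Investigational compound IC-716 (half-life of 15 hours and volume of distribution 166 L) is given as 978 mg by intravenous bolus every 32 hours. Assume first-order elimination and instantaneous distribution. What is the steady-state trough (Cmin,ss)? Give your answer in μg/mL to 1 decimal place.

1.7 μg/mL

τ/t½ = 32/15 ≈ 2.1333, so fraction remaining f = (1/2)^(32/15) ≈ 0.2279.
Accumulation ratio R = 1/(1 − f) ≈ 1/0.7721 ≈ 1.2952.
Single-dose peak C₀ = D/Vd = 978/166 ≈ 5.892 μg/mL.
Cmax,ss = C₀/(1 − f) ≈ 5.892/0.7721 ≈ 7.631 μg/mL.
Steady-state trough Cmin,ss = Cmax,ss·f ≈ 7.631 × 0.2279 ≈ 1.739 μg/mL.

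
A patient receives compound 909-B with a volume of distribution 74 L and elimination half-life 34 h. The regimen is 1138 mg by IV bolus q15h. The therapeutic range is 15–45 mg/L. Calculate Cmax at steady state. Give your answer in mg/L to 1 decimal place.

58.4 mg/L

k = ln2/t½ = ln2/34 ≈ 0.020387 h⁻¹; fraction remaining f = e^(−kτ) = e^(−0.020387×15) ≈ 0.7365.
Accumulation ratio R = 1/(1 − f) ≈ 1/0.2635 ≈ 3.7951.
Each bolus raises the concentration by D/Vd = 1138/74 ≈ 15.378 mg/L.
Cmax,ss = C₀/(1 − f) ≈ 15.378/0.2635 ≈ 58.361 mg/L.
Peak 58.4 mg/L vs MTC 45 mg/L: exceeds toxic threshold.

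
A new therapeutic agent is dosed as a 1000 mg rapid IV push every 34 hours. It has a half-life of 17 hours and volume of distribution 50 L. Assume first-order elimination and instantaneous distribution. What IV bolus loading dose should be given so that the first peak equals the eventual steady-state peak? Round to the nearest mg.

f = (1/2)^(34/17) ≈ 0.250000; accumulation ratio R = 1/(1−f) ≈ 1.33333.
Loading dose to hit Cmax,ss on first dose: D_load = D_maint·R ≈ 1000 × 1.33333 ≈ 1333.33 mg.

1333 mg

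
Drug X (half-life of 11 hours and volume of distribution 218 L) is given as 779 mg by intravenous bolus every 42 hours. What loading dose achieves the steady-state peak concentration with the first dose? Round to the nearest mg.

f = (1/2)^(42/11) ≈ 0.070895; accumulation ratio R = 1/(1−f) ≈ 1.07630.
Loading dose to hit Cmax,ss on first dose: D_load = D_maint·R ≈ 779 × 1.07630 ≈ 838.44 mg.

838 mg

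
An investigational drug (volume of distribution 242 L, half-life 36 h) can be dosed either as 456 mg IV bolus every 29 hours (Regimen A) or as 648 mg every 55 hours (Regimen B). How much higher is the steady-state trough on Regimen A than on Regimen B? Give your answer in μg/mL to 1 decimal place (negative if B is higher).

Regimen A: f = (1/2)^(29/36) ≈ 0.5721; Cmin,ss = (456/242)·f/(1−f) ≈ 2.519 μg/mL.
Regimen B: f = (1/2)^(55/36) ≈ 0.3468; Cmin,ss = (648/242)·f/(1−f) ≈ 1.422 μg/mL.
Difference ≈ 2.519 − 1.422 ≈ 1.097 μg/mL.

1.1 μg/mL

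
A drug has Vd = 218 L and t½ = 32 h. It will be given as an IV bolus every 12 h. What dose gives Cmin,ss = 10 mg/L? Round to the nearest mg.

τ/t½ = 12/32 ≈ 0.375, so f = (1/2)^(12/32) ≈ 0.771105.
Cmin,ss = (D/Vd)·f/(1−f), so D = Cmin,ss·Vd·(1−f)/f.
D = 10 × 218 × (1−f)/f ≈ 10 × 218 × 0.29684 ≈ 647.11 mg.

647 mg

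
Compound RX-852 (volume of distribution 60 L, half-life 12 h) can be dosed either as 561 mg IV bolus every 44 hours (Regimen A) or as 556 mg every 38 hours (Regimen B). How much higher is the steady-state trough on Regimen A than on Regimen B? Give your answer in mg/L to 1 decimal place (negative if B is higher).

-0.4 mg/L

Regimen A: f = (1/2)^(44/12) ≈ 0.0787; Cmin,ss = (561/60)·f/(1−f) ≈ 0.799 mg/L.
Regimen B: f = (1/2)^(38/12) ≈ 0.1114; Cmin,ss = (556/60)·f/(1−f) ≈ 1.162 mg/L.
Difference ≈ 0.799 − 1.162 ≈ -0.363 mg/L.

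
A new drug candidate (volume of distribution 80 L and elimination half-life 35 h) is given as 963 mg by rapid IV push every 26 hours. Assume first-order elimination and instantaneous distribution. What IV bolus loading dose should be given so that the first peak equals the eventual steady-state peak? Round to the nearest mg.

f = (1/2)^(26/35) ≈ 0.597555; accumulation ratio R = 1/(1−f) ≈ 2.48481.
Loading dose to hit Cmax,ss on first dose: D_load = D_maint·R ≈ 963 × 2.48481 ≈ 2392.87 mg.

2393 mg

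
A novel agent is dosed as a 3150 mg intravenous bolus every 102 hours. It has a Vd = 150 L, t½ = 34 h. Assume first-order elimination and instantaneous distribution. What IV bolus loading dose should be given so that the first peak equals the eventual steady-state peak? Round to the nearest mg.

f = (1/2)^(102/34) ≈ 0.125000; accumulation ratio R = 1/(1−f) ≈ 1.14286.
Loading dose to hit Cmax,ss on first dose: D_load = D_maint·R ≈ 3150 × 1.14286 ≈ 3600.01 mg.

3600 mg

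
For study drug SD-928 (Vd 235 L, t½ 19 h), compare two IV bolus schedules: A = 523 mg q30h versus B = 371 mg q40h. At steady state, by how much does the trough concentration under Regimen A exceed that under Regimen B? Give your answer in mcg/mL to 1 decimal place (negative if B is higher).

0.6 mcg/mL

Regimen A: f = (1/2)^(30/19) ≈ 0.3347; Cmin,ss = (523/235)·f/(1−f) ≈ 1.120 mcg/mL.
Regimen B: f = (1/2)^(40/19) ≈ 0.2324; Cmin,ss = (371/235)·f/(1−f) ≈ 0.478 mcg/mL.
Difference ≈ 1.120 − 0.478 ≈ 0.642 mcg/mL.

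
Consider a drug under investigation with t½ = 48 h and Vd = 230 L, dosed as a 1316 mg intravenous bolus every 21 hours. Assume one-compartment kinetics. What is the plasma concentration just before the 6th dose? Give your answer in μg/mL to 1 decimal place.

f = (1/2)^(τ/t½) = (1/2)^(21/48) ≈ 0.7384.
C₀ = D/Vd = 1316/230 ≈ 5.722 μg/mL.
Before the 6th dose, 5 doses have been given. Superposition: Cmin = C₀·(f + f² + … + f^5).
≈ 5.722 × (0.7384 + 0.5452 + 0.4026 + 0.2973 + 0.2195) ≈ 5.722 × 2.2030 ≈ 12.606 μg/mL.

12.6 μg/mL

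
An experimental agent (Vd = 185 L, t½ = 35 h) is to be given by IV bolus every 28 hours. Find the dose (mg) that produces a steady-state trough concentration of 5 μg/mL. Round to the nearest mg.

686 mg

τ/t½ = 28/35 ≈ 0.8, so f = (1/2)^(28/35) ≈ 0.574349.
Cmin,ss = (D/Vd)·f/(1−f), so D = Cmin,ss·Vd·(1−f)/f.
D = 5 × 185 × (1−f)/f ≈ 5 × 185 × 0.74110 ≈ 685.52 mg.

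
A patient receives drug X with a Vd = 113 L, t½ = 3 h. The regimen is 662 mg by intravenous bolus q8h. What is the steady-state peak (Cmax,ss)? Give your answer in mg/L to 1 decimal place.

k = ln2/t½ = ln2/3 ≈ 0.231049 h⁻¹; fraction remaining f = e^(−kτ) = e^(−0.231049×8) ≈ 0.1575.
Accumulation ratio R = 1/(1 − f) ≈ 1/0.8425 ≈ 1.1869.
Single-dose peak C₀ = D/Vd = 662/113 ≈ 5.858 mg/L.
Steady-state peak Cmax,ss = C₀·R ≈ 5.858 × 1.1869 ≈ 6.953 mg/L.

7.0 mg/L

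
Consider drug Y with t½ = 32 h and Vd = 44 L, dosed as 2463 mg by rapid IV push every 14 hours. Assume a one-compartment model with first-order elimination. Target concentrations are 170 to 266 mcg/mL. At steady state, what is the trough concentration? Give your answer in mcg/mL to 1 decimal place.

Over one 14-h interval, 14/32 ≈ 0.4375 half-lives elapse, leaving f ≈ 0.7384 of each dose.
Accumulation ratio R = 1/(1 − f) ≈ 1/0.2616 ≈ 3.8226.
Single-dose peak C₀ = D/Vd = 2463/44 ≈ 55.977 mcg/mL.
Steady-state peak Cmax,ss = C₀·R ≈ 55.977 × 3.8226 ≈ 213.978 mcg/mL.
One interval later, Cmin,ss = Cmax,ss·e^(−kτ) ≈ 213.978 × 0.7384 ≈ 158.001 mcg/mL.
Trough 158.0 mcg/mL vs MEC 170 mcg/mL: subtherapeutic.

158.0 mcg/mL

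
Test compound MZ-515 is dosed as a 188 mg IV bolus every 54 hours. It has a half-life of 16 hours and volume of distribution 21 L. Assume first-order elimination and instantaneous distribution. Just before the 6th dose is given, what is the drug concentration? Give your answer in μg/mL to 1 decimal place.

1.0 μg/mL

f = (1/2)^(τ/t½) = (1/2)^(54/16) ≈ 0.0964.
C₀ = D/Vd = 188/21 ≈ 8.952 μg/mL.
Before the 6th dose, 5 doses have been given. Superposition: Cmin = C₀·(f + f² + … + f^5).
≈ 8.952 × (0.0964 + 0.0093 + 0.0009 + 0.0001 + 0.0000) ≈ 8.952 × 0.1067 ≈ 0.955 μg/mL.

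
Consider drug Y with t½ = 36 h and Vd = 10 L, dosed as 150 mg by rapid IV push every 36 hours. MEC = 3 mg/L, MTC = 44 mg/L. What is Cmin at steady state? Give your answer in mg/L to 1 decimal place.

τ = 36 h = 1 half-life, so f = (1/2)^1 = 0.5.
Accumulation ratio R = 1/(1 − f) = 1/0.5 = 2/1.
Single-dose peak C₀ = D/Vd = 150/10 = 15 mg/L.
Steady-state peak Cmax,ss = C₀·R = 15 × 2/1 ≈ 30.000 mg/L.
Steady-state trough Cmin,ss = Cmax,ss·f ≈ 30.000 × 0.5 ≈ 15.000 mg/L.
Trough 15.0 mg/L vs MEC 3 mg/L: adequate.

15.0 mg/L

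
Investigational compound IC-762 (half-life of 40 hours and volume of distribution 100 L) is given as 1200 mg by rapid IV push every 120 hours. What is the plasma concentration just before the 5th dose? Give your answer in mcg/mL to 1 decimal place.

f = (1/2)^(τ/t½) = (1/2)^(120/40) ≈ 0.1250.
C₀ = D/Vd = 1200/100 ≈ 12.000 mcg/mL.
Before the 5th dose, 4 doses have been given. Superposition: Cmin = C₀·(f + f² + … + f^4).
≈ 12.000 × (0.1250 + 0.0156 + 0.0020 + 0.0002) ≈ 12.000 × 0.1428 ≈ 1.714 mcg/mL.

1.7 mcg/mL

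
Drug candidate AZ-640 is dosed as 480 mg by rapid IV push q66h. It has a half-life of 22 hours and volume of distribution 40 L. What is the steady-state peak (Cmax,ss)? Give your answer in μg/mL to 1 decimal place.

τ = 66 h = 3 half-lives, so f = (1/2)^3 = 0.125.
At steady state, R = 1/(1 − 0.125) = 8/7.
Single-dose peak C₀ = D/Vd = 480/40 = 12 μg/mL.
Steady-state peak Cmax,ss = C₀·R = 12 × 8/7 ≈ 13.714 μg/mL.

13.7 μg/mL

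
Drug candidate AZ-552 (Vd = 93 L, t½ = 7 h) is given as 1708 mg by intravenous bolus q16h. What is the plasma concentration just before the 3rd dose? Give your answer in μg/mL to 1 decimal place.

f = (1/2)^(τ/t½) = (1/2)^(16/7) ≈ 0.2051.
C₀ = D/Vd = 1708/93 ≈ 18.366 μg/mL.
Before the 3rd dose, 2 doses have been given. Superposition: Cmin = C₀·(f + f²).
≈ 18.366 × (0.2051 + 0.0421) ≈ 18.366 × 0.2472 ≈ 4.540 μg/mL.

4.5 μg/mL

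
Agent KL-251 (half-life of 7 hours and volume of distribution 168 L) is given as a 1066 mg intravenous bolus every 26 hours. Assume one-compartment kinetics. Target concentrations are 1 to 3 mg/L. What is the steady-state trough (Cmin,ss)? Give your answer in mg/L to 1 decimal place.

Over one 26-h interval, 26/7 ≈ 3.7143 half-lives elapse, leaving f ≈ 0.0762 of each dose.
Single-dose peak C₀ = D/Vd = 1066/168 ≈ 6.345 mg/L.
Steady-state trough Cmin,ss = C₀·f/(1−f) ≈ 6.345 × 0.0762/0.9238 ≈ 0.523 mg/L.
Trough 0.5 mg/L vs MEC 1 mg/L: subtherapeutic.

0.5 mg/L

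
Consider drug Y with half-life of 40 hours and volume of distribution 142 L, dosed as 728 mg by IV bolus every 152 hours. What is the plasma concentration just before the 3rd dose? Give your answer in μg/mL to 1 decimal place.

0.4 μg/mL

f = (1/2)^(τ/t½) = (1/2)^(152/40) ≈ 0.0718.
C₀ = D/Vd = 728/142 ≈ 5.127 μg/mL.
Before the 3rd dose, 2 doses have been given. Superposition: Cmin = C₀·(f + f²).
≈ 5.127 × (0.0718 + 0.0052) ≈ 5.127 × 0.0770 ≈ 0.395 μg/mL.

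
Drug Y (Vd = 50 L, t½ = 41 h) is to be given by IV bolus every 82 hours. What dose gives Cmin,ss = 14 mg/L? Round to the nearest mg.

2100 mg

τ/t½ = 82/41 ≈ 2, so f = (1/2)^(82/41) ≈ 0.250000.
Cmin,ss = (D/Vd)·f/(1−f), so D = Cmin,ss·Vd·(1−f)/f.
D = 14 × 50 × (1−f)/f ≈ 14 × 50 × 3.00000 ≈ 2100.00 mg.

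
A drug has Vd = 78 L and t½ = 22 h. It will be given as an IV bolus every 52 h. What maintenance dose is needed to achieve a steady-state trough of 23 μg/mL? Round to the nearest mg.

7439 mg

τ/t½ = 52/22 ≈ 2.3636, so f = (1/2)^(52/22) ≈ 0.194301.
Cmin,ss = (D/Vd)·f/(1−f), so D = Cmin,ss·Vd·(1−f)/f.
D = 23 × 78 × (1−f)/f ≈ 23 × 78 × 4.14665 ≈ 7439.09 mg.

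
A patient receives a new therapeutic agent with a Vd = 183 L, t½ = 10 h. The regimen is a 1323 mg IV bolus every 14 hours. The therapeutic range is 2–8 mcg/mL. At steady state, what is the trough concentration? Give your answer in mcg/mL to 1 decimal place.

k = ln2/t½ = ln2/10 ≈ 0.069315 h⁻¹; fraction remaining f = e^(−kτ) = e^(−0.069315×14) ≈ 0.3789.
Each bolus raises the concentration by D/Vd = 1323/183 ≈ 7.230 mcg/mL.
Steady-state trough Cmin,ss = C₀·f/(1−f) ≈ 7.230 × 0.3789/0.6211 ≈ 4.411 mcg/mL.
Trough 4.4 mcg/mL vs MEC 2 mcg/mL: adequate.

4.4 mcg/mL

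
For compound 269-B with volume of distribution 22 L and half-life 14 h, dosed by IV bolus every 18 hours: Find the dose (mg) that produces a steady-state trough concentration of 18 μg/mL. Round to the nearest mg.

τ/t½ = 18/14 ≈ 1.2857, so f = (1/2)^(18/14) ≈ 0.410168.
Cmin,ss = (D/Vd)·f/(1−f), so D = Cmin,ss·Vd·(1−f)/f.
D = 18 × 22 × (1−f)/f ≈ 18 × 22 × 1.43803 ≈ 569.46 mg.

569 mg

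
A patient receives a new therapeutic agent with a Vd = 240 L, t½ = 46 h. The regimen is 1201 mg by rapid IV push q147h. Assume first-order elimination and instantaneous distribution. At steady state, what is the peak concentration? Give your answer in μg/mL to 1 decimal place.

5.6 μg/mL

Over one 147-h interval, 147/46 ≈ 3.1957 half-lives elapse, leaving f ≈ 0.1091 of each dose.
At steady state, accumulation factor R = 1/(1 − e^(−kτ)) ≈ 1.1225.
Each bolus raises the concentration by D/Vd = 1201/240 ≈ 5.004 μg/mL.
Steady-state peak Cmax,ss = C₀·R ≈ 5.004 × 1.1225 ≈ 5.617 μg/mL.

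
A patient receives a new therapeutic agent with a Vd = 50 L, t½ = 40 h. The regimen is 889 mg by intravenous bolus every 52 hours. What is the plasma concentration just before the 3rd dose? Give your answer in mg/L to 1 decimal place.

f = (1/2)^(τ/t½) = (1/2)^(52/40) ≈ 0.4061.
C₀ = D/Vd = 889/50 ≈ 17.780 mg/L.
Before the 3rd dose, 2 doses have been given. Superposition: Cmin = C₀·(f + f²).
≈ 17.780 × (0.4061 + 0.1649) ≈ 17.780 × 0.5710 ≈ 10.152 mg/L.

10.2 mg/L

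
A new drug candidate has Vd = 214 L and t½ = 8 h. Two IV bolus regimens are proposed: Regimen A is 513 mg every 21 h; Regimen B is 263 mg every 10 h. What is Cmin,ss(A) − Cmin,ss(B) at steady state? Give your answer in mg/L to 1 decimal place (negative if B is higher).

Regimen A: f = (1/2)^(21/8) ≈ 0.1621; Cmin,ss = (513/214)·f/(1−f) ≈ 0.464 mg/L.
Regimen B: f = (1/2)^(10/8) ≈ 0.4204; Cmin,ss = (263/214)·f/(1−f) ≈ 0.891 mg/L.
Difference ≈ 0.464 − 0.891 ≈ -0.427 mg/L.

-0.4 mg/L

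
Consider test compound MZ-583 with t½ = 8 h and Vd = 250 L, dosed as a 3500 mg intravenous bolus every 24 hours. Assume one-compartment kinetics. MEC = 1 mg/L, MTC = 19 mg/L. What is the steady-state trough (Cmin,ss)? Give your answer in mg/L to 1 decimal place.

τ = 24 h = 3 half-lives, so f = (1/2)^3 = 0.125.
Accumulation ratio R = 1/(1 − f) = 1/0.875 = 8/7.
Single-dose peak C₀ = D/Vd = 3500/250 = 14 mg/L.
Steady-state peak Cmax,ss = C₀·R = 14 × 8/7 ≈ 16.000 mg/L.
Steady-state trough Cmin,ss = Cmax,ss·f ≈ 16.000 × 0.125 ≈ 2.000 mg/L.
Trough 2.0 mg/L vs MEC 1 mg/L: adequate.

2.0 mg/L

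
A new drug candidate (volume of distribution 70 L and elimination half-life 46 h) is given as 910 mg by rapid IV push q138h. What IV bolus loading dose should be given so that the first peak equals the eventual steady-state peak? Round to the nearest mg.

1040 mg

f = (1/2)^(138/46) ≈ 0.125000; accumulation ratio R = 1/(1−f) ≈ 1.14286.
Loading dose to hit Cmax,ss on first dose: D_load = D_maint·R ≈ 910 × 1.14286 ≈ 1040.00 mg.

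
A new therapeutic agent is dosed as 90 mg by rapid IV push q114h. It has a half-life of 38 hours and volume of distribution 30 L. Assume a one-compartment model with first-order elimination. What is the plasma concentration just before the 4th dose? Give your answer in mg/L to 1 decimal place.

0.4 mg/L

f = (1/2)^(τ/t½) = (1/2)^(114/38) ≈ 0.1250.
C₀ = D/Vd = 90/30 ≈ 3.000 mg/L.
Before the 4th dose, 3 doses have been given. Superposition: Cmin = C₀·(f + f² + … + f^3).
≈ 3.000 × (0.1250 + 0.0156 + 0.0020) ≈ 3.000 × 0.1426 ≈ 0.428 mg/L.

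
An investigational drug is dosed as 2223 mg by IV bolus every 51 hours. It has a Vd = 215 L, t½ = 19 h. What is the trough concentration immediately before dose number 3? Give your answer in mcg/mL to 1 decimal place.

f = (1/2)^(τ/t½) = (1/2)^(51/19) ≈ 0.1556.
C₀ = D/Vd = 2223/215 ≈ 10.340 mcg/mL.
Before the 3rd dose, 2 doses have been given. Superposition: Cmin = C₀·(f + f²).
≈ 10.340 × (0.1556 + 0.0242) ≈ 10.340 × 0.1798 ≈ 1.859 mcg/mL.

1.9 mcg/mL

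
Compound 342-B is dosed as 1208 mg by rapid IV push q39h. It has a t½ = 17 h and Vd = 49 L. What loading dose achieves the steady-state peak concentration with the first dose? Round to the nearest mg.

1517 mg

f = (1/2)^(39/17) ≈ 0.203893; accumulation ratio R = 1/(1−f) ≈ 1.25611.
Loading dose to hit Cmax,ss on first dose: D_load = D_maint·R ≈ 1208 × 1.25611 ≈ 1517.38 mg.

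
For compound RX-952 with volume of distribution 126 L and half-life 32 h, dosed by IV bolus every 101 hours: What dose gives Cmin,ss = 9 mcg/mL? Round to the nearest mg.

τ/t½ = 101/32 ≈ 3.1562, so f = (1/2)^(101/32) ≈ 0.112169.
Cmin,ss = (D/Vd)·f/(1−f), so D = Cmin,ss·Vd·(1−f)/f.
D = 9 × 126 × (1−f)/f ≈ 9 × 126 × 7.91512 ≈ 8975.75 mg.

8976 mg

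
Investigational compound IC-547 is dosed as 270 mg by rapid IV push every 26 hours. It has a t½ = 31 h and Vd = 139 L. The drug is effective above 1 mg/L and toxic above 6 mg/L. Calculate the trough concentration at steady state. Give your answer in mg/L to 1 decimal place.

k = ln2/t½ = ln2/31 ≈ 0.022360 h⁻¹; fraction remaining f = e^(−kτ) = e^(−0.022360×26) ≈ 0.5591.
Single-dose peak C₀ = D/Vd = 270/139 ≈ 1.942 mg/L.
Steady-state trough Cmin,ss = C₀·f/(1−f) ≈ 1.942 × 0.5591/0.4409 ≈ 2.463 mg/L.
Trough 2.5 mg/L vs MEC 1 mg/L: adequate.

2.5 mg/L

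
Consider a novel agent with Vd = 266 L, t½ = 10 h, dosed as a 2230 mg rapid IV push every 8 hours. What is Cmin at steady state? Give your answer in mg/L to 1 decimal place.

k = ln2/t½ = ln2/10 ≈ 0.069315 h⁻¹; fraction remaining f = e^(−kτ) = e^(−0.069315×8) ≈ 0.5743.
Each bolus raises the concentration by D/Vd = 2230/266 ≈ 8.383 mg/L.
Steady-state trough Cmin,ss = C₀·f/(1−f) ≈ 8.383 × 0.5743/0.4257 ≈ 11.309 mg/L.

11.3 mg/L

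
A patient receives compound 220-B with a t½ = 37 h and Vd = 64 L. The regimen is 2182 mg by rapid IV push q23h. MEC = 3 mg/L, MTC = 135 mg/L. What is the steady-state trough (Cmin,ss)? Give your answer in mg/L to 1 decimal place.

63.3 mg/L

Over one 23-h interval, 23/37 ≈ 0.62162 half-lives elapse, leaving f ≈ 0.6499 of each dose.
At steady state, accumulation factor R = 1/(1 − e^(−kτ)) ≈ 2.8563.
Single-dose peak C₀ = D/Vd = 2182/64 ≈ 34.094 mg/L.
Cmax,ss = C₀/(1 − f) ≈ 34.094/0.3501 ≈ 97.384 mg/L.
Steady-state trough Cmin,ss = Cmax,ss·f ≈ 97.384 × 0.6499 ≈ 63.290 mg/L.
Trough 63.3 mg/L vs MEC 3 mg/L: adequate.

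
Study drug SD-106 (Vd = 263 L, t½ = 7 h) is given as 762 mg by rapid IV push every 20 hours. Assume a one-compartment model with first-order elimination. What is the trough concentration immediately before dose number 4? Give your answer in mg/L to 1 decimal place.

f = (1/2)^(τ/t½) = (1/2)^(20/7) ≈ 0.1380.
C₀ = D/Vd = 762/263 ≈ 2.897 mg/L.
Before the 4th dose, 3 doses have been given. Superposition: Cmin = C₀·(f + f² + … + f^3).
≈ 2.897 × (0.1380 + 0.0190 + 0.0026) ≈ 2.897 × 0.1596 ≈ 0.462 mg/L.

0.5 mg/L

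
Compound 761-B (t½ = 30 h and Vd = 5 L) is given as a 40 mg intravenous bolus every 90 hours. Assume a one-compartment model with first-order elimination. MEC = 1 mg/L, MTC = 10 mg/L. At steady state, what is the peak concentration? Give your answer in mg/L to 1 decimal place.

τ = 90 h = 3 half-lives, so f = (1/2)^3 = 0.125.
Accumulation ratio R = 1/(1 − f) = 1/0.875 = 8/7.
Single-dose peak C₀ = D/Vd = 40/5 = 8 mg/L.
Steady-state peak Cmax,ss = C₀·R = 8 × 8/7 ≈ 9.143 mg/L.
Peak 9.1 mg/L vs MTC 10 mg/L: below toxic threshold.

9.1 mg/L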